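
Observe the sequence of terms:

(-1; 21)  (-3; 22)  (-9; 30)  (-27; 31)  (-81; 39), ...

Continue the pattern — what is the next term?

First slot: -1, -3, -9, -27, -81 → -243 (×3 each step).
Second slot: 21, 22, 30, 31, 39 → 40 (alternating steps +1, +8, +1, +8, …).
Combining the parts gives (-243; 40).

(-243; 40)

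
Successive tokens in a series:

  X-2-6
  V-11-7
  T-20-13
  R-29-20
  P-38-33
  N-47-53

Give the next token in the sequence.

Letter: letters move back 2 places in the alphabet; X, V, T, R, P, N → L.
Second component: +9 each step, so 2, 11, 20, 29, 38, 47 → 56.
Third component: each term is the sum of the two before it, so 6, 7, 13, 20, 33, 53 → 86.
Putting it together: L-56-86.

L-56-86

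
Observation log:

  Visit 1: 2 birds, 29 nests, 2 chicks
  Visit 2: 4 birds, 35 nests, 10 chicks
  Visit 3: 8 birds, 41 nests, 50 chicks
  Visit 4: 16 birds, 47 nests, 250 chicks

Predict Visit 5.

32 birds, 53 nests, 1250 chicks

Birds — ×2 each step: 2, 4, 8, 16 → 32.
For the nests, +6 each step: 29, 35, 41, 47 → 53.
Chicks: ×5 each step, so 2, 10, 50, 250 → 1250.
So the next record is 32 birds, 53 nests, 1250 chicks.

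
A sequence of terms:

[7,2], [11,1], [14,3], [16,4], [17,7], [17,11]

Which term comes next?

First entry: 7, 11, 14, 16, 17, 17 → 16 (differences are 4, 3, 2, … (decreasing by 1 each time)).
Second entry — each term is the sum of the two before it: 2, 1, 3, 4, 7, 11 → 18.
Putting it together: [16,18].

[16,18]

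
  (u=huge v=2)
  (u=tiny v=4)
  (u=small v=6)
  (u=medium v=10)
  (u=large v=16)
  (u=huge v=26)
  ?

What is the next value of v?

42

V goes 2, 4, 6, 10, 16, 26 → 42 (each term is the sum of the two before it).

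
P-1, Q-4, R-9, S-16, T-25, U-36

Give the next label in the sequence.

V-49

Letter: letters move forward 1 place in the alphabet; P, Q, R, S, T, U → V.
For the second component, perfect squares: 1², 2², 3², …: 1, 4, 9, 16, 25, 36 → 49.
So the next label is V-49.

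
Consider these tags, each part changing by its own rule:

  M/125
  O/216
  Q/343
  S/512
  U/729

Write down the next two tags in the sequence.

W/1000, Y/1331

Letter: M, O, Q, S, U → W → Y (letters move forward 2 places in the alphabet).
Second component: 125, 216, 343, 512, 729 → 1000 → 1331 (perfect cubes: 5³, 6³, 7³, …).
Putting the parts together: W/1000 and then Y/1331.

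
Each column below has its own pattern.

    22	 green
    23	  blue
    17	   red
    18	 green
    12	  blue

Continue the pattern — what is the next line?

13  red

For the first component, alternating steps +1, −6, +1, −6, …: 22, 23, 17, 18, 12 → 13.
Colour: green, blue, red, green, blue → red (repeats green → blue → red).
So the next line is 13  red.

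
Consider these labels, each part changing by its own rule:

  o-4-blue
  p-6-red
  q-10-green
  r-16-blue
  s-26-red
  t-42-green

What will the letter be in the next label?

u

Letter: letters move forward 1 place in the alphabet; o, p, q, r, s, t → u.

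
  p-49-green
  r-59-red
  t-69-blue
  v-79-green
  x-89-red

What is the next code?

z-99-blue

Letter — letters move forward 2 places in the alphabet: p, r, t, v, x → z.
Second component goes 49, 59, 69, 79, 89 → 99 (+10 each step).
Colour: repeats green → red → blue, so green, red, blue, green, red → blue.
Combining the parts gives z-99-blue.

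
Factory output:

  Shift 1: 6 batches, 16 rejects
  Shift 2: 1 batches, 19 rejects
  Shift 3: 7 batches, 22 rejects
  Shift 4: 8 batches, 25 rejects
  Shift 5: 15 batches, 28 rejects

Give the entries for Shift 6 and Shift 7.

For the batches, each term is the sum of the two before it: 6, 1, 7, 8, 15 → 23 → 38.
Rejects: +3 each step; 16, 19, 22, 25, 28 → 31 → 34.
Putting the parts together: 23 batches, 31 rejects and then 38 batches, 34 rejects.

23 batches, 31 rejects; 38 batches, 34 rejects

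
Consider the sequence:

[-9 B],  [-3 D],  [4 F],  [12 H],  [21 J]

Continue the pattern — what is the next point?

First part: differences are 6, 7, 8, … (increasing by 1 each time); -9, -3, 4, 12, 21 → 31.
For the letter, letters move forward 2 places in the alphabet: B, D, F, H, J → L.
So the next point is [31 L].

[31 L]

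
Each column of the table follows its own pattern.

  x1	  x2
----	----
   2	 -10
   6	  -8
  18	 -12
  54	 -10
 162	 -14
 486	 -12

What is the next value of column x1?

Column x1: ×3 each step, so 2, 6, 18, 54, 162, 486 → 1458.
Column x2 — alternating steps +2, −4, +2, −4, …: -10, -8, -12, -10, -14, -12 → -16.

1458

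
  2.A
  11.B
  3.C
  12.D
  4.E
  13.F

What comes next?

First component — alternating steps +9, −8, +9, −8, …: 2, 11, 3, 12, 4, 13 → 5.
Letter goes A, B, C, D, E, F → G (letters move forward 1 place in the alphabet).
Combining the parts gives 5.G.

5.G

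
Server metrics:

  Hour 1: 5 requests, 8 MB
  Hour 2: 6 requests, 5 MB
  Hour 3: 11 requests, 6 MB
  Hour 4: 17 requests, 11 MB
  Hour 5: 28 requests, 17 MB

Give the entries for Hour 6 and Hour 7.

Requests: each term is the sum of the two before it, so 5, 6, 11, 17, 28 → 45 → 73.
MB — always the previous value of the requests: 8, 5, 6, 11, 17 → 28 → 45.
Putting the parts together: 45 requests, 28 MB and then 73 requests, 45 MB.

45 requests, 28 MB; 73 requests, 45 MB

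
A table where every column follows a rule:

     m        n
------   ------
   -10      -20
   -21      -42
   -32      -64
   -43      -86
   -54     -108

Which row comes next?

Column m: −11 each step; -10, -21, -32, -43, -54 → -65.
Column n: -20, -42, -64, -86, -108 → -130 (always 2 × the column m).
So the next row is -65  -130.

-65  -130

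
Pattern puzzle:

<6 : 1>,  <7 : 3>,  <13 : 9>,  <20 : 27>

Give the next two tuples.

<33 : 81>, <53 : 243>

First value: each term is the sum of the two before it; 6, 7, 13, 20 → 33 → 53.
Second value: ×3 each step, so 1, 3, 9, 27 → 81 → 243.
Putting the parts together: <33 : 81> and then <53 : 243>.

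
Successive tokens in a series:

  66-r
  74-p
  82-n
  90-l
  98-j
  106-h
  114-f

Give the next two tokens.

122-d then 130-b

First component — +8 each step: 66, 74, 82, 90, 98, 106, 114 → 122 → 130.
Letter goes r, p, n, l, j, h, f → d → b (letters move back 2 places in the alphabet).
Putting the parts together: 122-d and then 130-b.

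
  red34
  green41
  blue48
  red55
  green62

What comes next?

blue69

For the colour, repeats red → green → blue: red, green, blue, red, green → blue.
Second component: +7 each step; 34, 41, 48, 55, 62 → 69.
Putting it together: blue69.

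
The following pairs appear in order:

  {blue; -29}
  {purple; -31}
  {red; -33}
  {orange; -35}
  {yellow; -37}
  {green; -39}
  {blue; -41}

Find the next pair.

{purple; -43}

Colour — repeats blue → purple → red → orange → yellow → green: blue, purple, red, orange, yellow, green, blue → purple.
For the second value, −2 each step: -29, -31, -33, -35, -37, -39, -41 → -43.
Combining the parts gives {purple; -43}.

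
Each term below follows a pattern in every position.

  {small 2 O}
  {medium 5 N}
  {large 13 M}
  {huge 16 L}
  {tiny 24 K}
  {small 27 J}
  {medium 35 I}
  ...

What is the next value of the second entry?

Second entry: 2, 5, 13, 16, 24, 27, 35 → 38 (alternating steps +3, +8, +3, +8, …).

38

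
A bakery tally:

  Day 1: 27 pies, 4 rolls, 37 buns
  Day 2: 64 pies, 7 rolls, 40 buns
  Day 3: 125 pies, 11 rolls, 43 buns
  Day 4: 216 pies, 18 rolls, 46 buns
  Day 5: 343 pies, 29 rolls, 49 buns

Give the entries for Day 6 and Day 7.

Pies: perfect cubes: 3³, 4³, 5³, …, so 27, 64, 125, 216, 343 → 512 → 729.
Rolls: each term is the sum of the two before it, so 4, 7, 11, 18, 29 → 47 → 76.
Buns — +3 each step: 37, 40, 43, 46, 49 → 52 → 55.
Putting the parts together: 512 pies, 47 rolls, 52 buns and then 729 pies, 76 rolls, 55 buns.

512 pies, 47 rolls, 52 buns; 729 pies, 76 rolls, 55 buns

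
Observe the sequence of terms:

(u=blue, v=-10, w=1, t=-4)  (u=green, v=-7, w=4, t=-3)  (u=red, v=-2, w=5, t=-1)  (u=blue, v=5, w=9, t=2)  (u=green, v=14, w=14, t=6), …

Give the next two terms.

U goes blue, green, red, blue, green → red → blue (repeats blue → green → red).
V — differences are 3, 5, 7, … (increasing by 2 each time): -10, -7, -2, 5, 14 → 25 → 38.
For the w, each term is the sum of the two before it: 1, 4, 5, 9, 14 → 23 → 37.
For the t, differences are 1, 2, 3, … (increasing by 1 each time): -4, -3, -1, 2, 6 → 11 → 17.
Putting the parts together: (u=red, v=25, w=23, t=11) and then (u=blue, v=38, w=37, t=17).

(u=red, v=25, w=23, t=11), (u=blue, v=38, w=37, t=17)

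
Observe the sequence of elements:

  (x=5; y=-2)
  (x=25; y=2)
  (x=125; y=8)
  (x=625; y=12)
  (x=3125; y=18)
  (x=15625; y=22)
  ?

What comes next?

(x=78125; y=28)

X: ×5 each step, so 5, 25, 125, 625, 3125, 15625 → 78125.
Y: -2, 2, 8, 12, 18, 22 → 28 (alternating steps +4, +6, +4, +6, …).
Putting it together: (x=78125; y=28).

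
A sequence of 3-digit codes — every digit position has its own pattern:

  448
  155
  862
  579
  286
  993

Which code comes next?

600

For the first digit, −3 each step, mod 10: 4, 1, 8, 5, 2, 9 → 6.
For the second digit, +1 each step, mod 10: 4, 5, 6, 7, 8, 9 → 0.
Third digit: −3 each step, mod 10; 8, 5, 2, 9, 6, 3 → 0.
Combining the parts gives 600.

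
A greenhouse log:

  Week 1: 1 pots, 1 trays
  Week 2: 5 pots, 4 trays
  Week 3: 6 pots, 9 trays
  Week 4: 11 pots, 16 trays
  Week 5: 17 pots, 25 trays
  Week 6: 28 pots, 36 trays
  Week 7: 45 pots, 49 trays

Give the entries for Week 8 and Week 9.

Pots goes 1, 5, 6, 11, 17, 28, 45 → 73 → 118 (each term is the sum of the two before it).
Trays: perfect squares: 1², 2², 3², …, so 1, 4, 9, 16, 25, 36, 49 → 64 → 81.
So the next two rows are 73 pots, 64 trays and 118 pots, 81 trays.

73 pots, 64 trays; 118 pots, 81 trays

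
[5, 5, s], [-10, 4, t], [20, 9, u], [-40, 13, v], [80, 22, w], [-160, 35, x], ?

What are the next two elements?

[320, 57, y], [-640, 92, z]

First slot: ×(-2) each step, so 5, -10, 20, -40, 80, -160 → 320 → -640.
Second slot goes 5, 4, 9, 13, 22, 35 → 57 → 92 (each term is the sum of the two before it).
For the letter, letters move forward 1 place in the alphabet: s, t, u, v, w, x → y → z.
So the next two elements are [320, 57, y] and [-640, 92, z].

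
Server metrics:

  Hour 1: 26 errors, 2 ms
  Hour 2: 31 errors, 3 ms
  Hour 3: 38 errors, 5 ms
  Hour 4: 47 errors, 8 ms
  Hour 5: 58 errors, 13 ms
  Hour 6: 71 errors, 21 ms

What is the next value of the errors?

86

Errors goes 26, 31, 38, 47, 58, 71 → 86 (differences are 5, 7, 9, … (increasing by 2 each time)).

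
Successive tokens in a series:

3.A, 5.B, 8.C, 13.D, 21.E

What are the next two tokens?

First component: each term is the sum of the two before it; 3, 5, 8, 13, 21 → 34 → 55.
Letter: A, B, C, D, E → F → G (letters move forward 1 place in the alphabet).
Putting the parts together: 34.F and then 55.G.

34.F then 55.G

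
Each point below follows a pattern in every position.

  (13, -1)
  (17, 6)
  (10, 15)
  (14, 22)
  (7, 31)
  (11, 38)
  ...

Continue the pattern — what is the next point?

(4, 47)

First part: 13, 17, 10, 14, 7, 11 → 4 (alternating steps +4, −7, +4, −7, …).
Second part — alternating steps +7, +9, +7, +9, …: -1, 6, 15, 22, 31, 38 → 47.
Combining the parts gives (4, 47).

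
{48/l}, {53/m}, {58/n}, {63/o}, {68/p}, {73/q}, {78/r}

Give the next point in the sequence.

{83/s}

First part — +5 each step: 48, 53, 58, 63, 68, 73, 78 → 83.
Letter: letters move forward 1 place in the alphabet; l, m, n, o, p, q, r → s.
Putting it together: {83/s}.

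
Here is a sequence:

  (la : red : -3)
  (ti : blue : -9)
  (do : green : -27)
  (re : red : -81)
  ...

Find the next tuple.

(mi : blue : -243)

Note: runs through the solfège scale do→ti; la, ti, do, re → mi.
Colour: repeats red → blue → green, so red, blue, green, red → blue.
Third entry goes -3, -9, -27, -81 → -243 (×3 each step).
Combining the parts gives (mi : blue : -243).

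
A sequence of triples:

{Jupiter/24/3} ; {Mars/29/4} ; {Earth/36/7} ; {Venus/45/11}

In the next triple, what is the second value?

Planet — runs backward through the planets Mercury→Neptune: Jupiter, Mars, Earth, Venus → Mercury.
Second value: 24, 29, 36, 45 → 56 (differences are 5, 7, 9, … (increasing by 2 each time)).
Third value: 3, 4, 7, 11 → 18 (each term is the sum of the two before it).

56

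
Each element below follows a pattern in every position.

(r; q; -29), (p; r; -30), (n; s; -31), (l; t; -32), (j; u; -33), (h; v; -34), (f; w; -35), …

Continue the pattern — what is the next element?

First letter goes r, p, n, l, j, h, f → d (letters move back 2 places in the alphabet).
Second letter: q, r, s, t, u, v, w → x (letters move forward 1 place in the alphabet).
Third entry: −1 each step; -29, -30, -31, -32, -33, -34, -35 → -36.
Combining the parts gives (d; x; -36).

(d; x; -36)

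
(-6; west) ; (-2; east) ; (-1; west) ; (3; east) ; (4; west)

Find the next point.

First component: -6, -2, -1, 3, 4 → 8 (alternating steps +4, +1, +4, +1, …).
Direction: alternates west ↔ east; west, east, west, east, west → east.
Putting it together: (8; east).

(8; east)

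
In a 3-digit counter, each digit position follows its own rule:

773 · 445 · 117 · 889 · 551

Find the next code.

For the first digit, −3 each step, mod 10: 7, 4, 1, 8, 5 → 2.
Second digit: −3 each step, mod 10; 7, 4, 1, 8, 5 → 2.
For the third digit, +2 each step, mod 10: 3, 5, 7, 9, 1 → 3.
Putting it together: 223.

223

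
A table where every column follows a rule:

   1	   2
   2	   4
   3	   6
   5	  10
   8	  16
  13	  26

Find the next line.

First component: 1, 2, 3, 5, 8, 13 → 21 (each term is the sum of the two before it).
Second component — always 2 × the first component: 2, 4, 6, 10, 16, 26 → 42.
So the next line is 21  42.

21  42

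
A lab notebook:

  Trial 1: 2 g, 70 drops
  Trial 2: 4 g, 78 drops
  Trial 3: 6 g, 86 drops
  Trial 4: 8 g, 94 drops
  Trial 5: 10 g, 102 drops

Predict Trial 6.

12 g, 110 drops

G goes 2, 4, 6, 8, 10 → 12 (+2 each step).
Drops — +8 each step: 70, 78, 86, 94, 102 → 110.
So the next row is 12 g, 110 drops.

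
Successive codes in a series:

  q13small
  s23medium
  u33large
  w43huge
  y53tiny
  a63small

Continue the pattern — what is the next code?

Letter: q, s, u, w, y, a → c (letters move forward 2 places in the alphabet, wrapping Z→A).
Second component: +10 each step, so 13, 23, 33, 43, 53, 63 → 73.
Size — repeats small → medium → large → huge → tiny: small, medium, large, huge, tiny, small → medium.
So the next code is c73medium.

c73medium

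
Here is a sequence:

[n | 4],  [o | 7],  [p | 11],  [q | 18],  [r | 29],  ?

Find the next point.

Letter goes n, o, p, q, r → s (letters move forward 1 place in the alphabet).
Second entry: 4, 7, 11, 18, 29 → 47 (each term is the sum of the two before it).
Combining the parts gives [s | 47].

[s | 47]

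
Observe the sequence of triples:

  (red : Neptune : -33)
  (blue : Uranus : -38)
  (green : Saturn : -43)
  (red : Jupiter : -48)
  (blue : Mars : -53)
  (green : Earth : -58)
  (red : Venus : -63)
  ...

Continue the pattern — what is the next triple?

(blue : Mercury : -68)

Colour: repeats red → blue → green; red, blue, green, red, blue, green, red → blue.
For the planet, runs backward through the planets Mercury→Neptune: Neptune, Uranus, Saturn, Jupiter, Mars, Earth, Venus → Mercury.
For the third part, −5 each step: -33, -38, -43, -48, -53, -58, -63 → -68.
Putting it together: (blue : Mercury : -68).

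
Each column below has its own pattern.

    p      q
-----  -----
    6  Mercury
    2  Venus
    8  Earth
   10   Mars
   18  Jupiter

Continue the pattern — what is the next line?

28  Saturn

Column p: each term is the sum of the two before it; 6, 2, 8, 10, 18 → 28.
Column q: runs through the planets Mercury→Neptune, so Mercury, Venus, Earth, Mars, Jupiter → Saturn.
Combining the parts gives 28  Saturn.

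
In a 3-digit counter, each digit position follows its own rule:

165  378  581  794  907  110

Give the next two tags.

323 then 536

First digit: +2 each step, mod 10, so 1, 3, 5, 7, 9, 1 → 3 → 5.
Second digit goes 6, 7, 8, 9, 0, 1 → 2 → 3 (+1 each step, mod 10).
Third digit: 5, 8, 1, 4, 7, 0 → 3 → 6 (+3 each step, mod 10).
Putting the parts together: 323 and then 536.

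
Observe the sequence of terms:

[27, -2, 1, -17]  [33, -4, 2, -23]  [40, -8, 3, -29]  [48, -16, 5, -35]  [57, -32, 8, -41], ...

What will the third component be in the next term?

Third component goes 1, 2, 3, 5, 8 → 13 (each term is the sum of the two before it).

13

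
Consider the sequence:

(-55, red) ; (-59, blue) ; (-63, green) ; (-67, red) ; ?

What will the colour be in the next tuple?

blue

Colour: repeats red → blue → green; red, blue, green, red → blue.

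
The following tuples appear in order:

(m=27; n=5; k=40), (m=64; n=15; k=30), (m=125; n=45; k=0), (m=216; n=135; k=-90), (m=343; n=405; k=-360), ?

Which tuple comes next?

(m=512; n=1215; k=-1170)

M: perfect cubes: 3³, 4³, 5³, …; 27, 64, 125, 216, 343 → 512.
N — ×3 each step: 5, 15, 45, 135, 405 → 1215.
K: 40, 30, 0, -90, -360 → -1170 (together with the n always sums to 45).
So the next tuple is (m=512; n=1215; k=-1170).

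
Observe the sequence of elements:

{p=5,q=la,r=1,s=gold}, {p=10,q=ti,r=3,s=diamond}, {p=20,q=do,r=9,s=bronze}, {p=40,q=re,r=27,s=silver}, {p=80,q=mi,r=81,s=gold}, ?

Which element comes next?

{p=160,q=fa,r=243,s=diamond}

P: ×2 each step, so 5, 10, 20, 40, 80 → 160.
Q — runs through the solfège scale do→ti: la, ti, do, re, mi → fa.
R: ×3 each step, so 1, 3, 9, 27, 81 → 243.
S: gold, diamond, bronze, silver, gold → diamond (repeats gold → diamond → bronze → silver).
So the next element is {p=160,q=fa,r=243,s=diamond}.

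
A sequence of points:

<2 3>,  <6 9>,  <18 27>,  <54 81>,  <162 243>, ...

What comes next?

For the first coordinate, ×3 each step: 2, 6, 18, 54, 162 → 486.
Second coordinate: ×3 each step; 3, 9, 27, 81, 243 → 729.
Combining the parts gives <486 729>.

<486 729>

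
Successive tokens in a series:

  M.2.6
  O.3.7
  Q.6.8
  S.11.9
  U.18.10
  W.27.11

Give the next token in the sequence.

Letter: letters move forward 2 places in the alphabet, so M, O, Q, S, U, W → Y.
Second component goes 2, 3, 6, 11, 18, 27 → 38 (differences are 1, 3, 5, … (increasing by 2 each time)).
Third component: 6, 7, 8, 9, 10, 11 → 12 (+1 each step).
Putting it together: Y.38.12.

Y.38.12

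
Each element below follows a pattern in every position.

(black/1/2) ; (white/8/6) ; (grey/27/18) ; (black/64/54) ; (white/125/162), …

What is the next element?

Shade goes black, white, grey, black, white → grey (repeats black → white → grey).
Second coordinate — perfect cubes: 1³, 2³, 3³, …: 1, 8, 27, 64, 125 → 216.
Third coordinate: 2, 6, 18, 54, 162 → 486 (×3 each step).
So the next element is (grey/216/486).

(grey/216/486)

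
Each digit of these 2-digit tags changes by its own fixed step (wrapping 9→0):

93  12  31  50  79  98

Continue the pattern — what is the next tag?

First digit: 9, 1, 3, 5, 7, 9 → 1 (+2 each step, mod 10).
For the second digit, −1 each step, mod 10: 3, 2, 1, 0, 9, 8 → 7.
Combining the parts gives 17.

17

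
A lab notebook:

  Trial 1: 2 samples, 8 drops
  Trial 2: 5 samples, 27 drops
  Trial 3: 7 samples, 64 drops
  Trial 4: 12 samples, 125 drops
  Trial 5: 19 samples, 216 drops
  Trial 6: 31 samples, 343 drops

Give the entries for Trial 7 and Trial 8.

Samples: 2, 5, 7, 12, 19, 31 → 50 → 81 (each term is the sum of the two before it).
Drops goes 8, 27, 64, 125, 216, 343 → 512 → 729 (perfect cubes: 2³, 3³, 4³, …).
So the next two records are 50 samples, 512 drops and 81 samples, 729 drops.

50 samples, 512 drops; 81 samples, 729 drops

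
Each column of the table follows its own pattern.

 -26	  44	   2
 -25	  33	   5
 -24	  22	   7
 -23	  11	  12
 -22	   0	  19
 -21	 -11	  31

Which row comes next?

First component — +1 each step: -26, -25, -24, -23, -22, -21 → -20.
Second component — −11 each step: 44, 33, 22, 11, 0, -11 → -22.
Third component goes 2, 5, 7, 12, 19, 31 → 50 (each term is the sum of the two before it).
So the next row is -20  -22  50.

-20  -22  50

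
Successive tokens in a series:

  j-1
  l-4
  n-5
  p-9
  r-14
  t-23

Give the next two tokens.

v-37, x-60

For the letter, letters move forward 2 places in the alphabet: j, l, n, p, r, t → v → x.
Second component — each term is the sum of the two before it: 1, 4, 5, 9, 14, 23 → 37 → 60.
So the next two tokens are v-37 and x-60.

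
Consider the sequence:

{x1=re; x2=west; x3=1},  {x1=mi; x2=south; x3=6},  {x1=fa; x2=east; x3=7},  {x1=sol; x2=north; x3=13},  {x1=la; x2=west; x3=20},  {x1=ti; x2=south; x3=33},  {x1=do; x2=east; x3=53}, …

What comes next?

For the x1, runs through the solfège scale do→ti: re, mi, fa, sol, la, ti, do → re.
X2: repeats west → south → east → north, so west, south, east, north, west, south, east → north.
X3: 1, 6, 7, 13, 20, 33, 53 → 86 (each term is the sum of the two before it).
Putting it together: {x1=re; x2=north; x3=86}.

{x1=re; x2=north; x3=86}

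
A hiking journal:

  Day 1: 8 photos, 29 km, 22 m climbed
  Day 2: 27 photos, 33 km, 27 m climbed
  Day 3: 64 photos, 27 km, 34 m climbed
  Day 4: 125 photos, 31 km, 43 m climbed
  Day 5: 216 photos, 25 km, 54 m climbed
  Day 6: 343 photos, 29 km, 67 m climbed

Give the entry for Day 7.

512 photos, 23 km, 82 m climbed

For the photos, perfect cubes: 2³, 3³, 4³, …: 8, 27, 64, 125, 216, 343 → 512.
Km: alternating steps +4, −6, +4, −6, …, so 29, 33, 27, 31, 25, 29 → 23.
M climbed: 22, 27, 34, 43, 54, 67 → 82 (differences are 5, 7, 9, … (increasing by 2 each time)).
Combining the parts gives 512 photos, 23 km, 82 m climbed.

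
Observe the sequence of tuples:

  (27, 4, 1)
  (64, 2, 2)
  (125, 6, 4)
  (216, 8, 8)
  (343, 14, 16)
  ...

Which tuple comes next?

(512, 22, 32)

First coordinate: perfect cubes: 3³, 4³, 5³, …, so 27, 64, 125, 216, 343 → 512.
Second coordinate: each term is the sum of the two before it, so 4, 2, 6, 8, 14 → 22.
Third coordinate — ×2 each step: 1, 2, 4, 8, 16 → 32.
Combining the parts gives (512, 22, 32).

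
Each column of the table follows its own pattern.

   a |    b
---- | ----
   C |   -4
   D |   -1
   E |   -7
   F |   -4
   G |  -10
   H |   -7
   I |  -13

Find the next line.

J  -10

Column a — letters move forward 1 place in the alphabet: C, D, E, F, G, H, I → J.
Column b goes -4, -1, -7, -4, -10, -7, -13 → -10 (alternating steps +3, −6, +3, −6, …).
Combining the parts gives J  -10.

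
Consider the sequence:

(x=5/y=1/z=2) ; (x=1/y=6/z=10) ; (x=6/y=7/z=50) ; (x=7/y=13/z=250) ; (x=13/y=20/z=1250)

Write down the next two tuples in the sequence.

X: each term is the sum of the two before it; 5, 1, 6, 7, 13 → 20 → 33.
Y: each term is the sum of the two before it, so 1, 6, 7, 13, 20 → 33 → 53.
Z goes 2, 10, 50, 250, 1250 → 6250 → 31250 (×5 each step).
Putting the parts together: (x=20/y=33/z=6250) and then (x=33/y=53/z=31250).

(x=20/y=33/z=6250), (x=33/y=53/z=31250)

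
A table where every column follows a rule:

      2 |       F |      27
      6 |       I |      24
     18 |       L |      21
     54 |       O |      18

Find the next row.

First component: ×3 each step, so 2, 6, 18, 54 → 162.
Letter: letters move forward 3 places in the alphabet; F, I, L, O → R.
Third component: 27, 24, 21, 18 → 15 (−3 each step).
Putting it together: 162  R  15.

162  R  15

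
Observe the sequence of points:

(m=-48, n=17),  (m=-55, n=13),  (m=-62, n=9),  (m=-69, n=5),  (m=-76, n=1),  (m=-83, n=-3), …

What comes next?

(m=-90, n=-7)

M: −7 each step; -48, -55, -62, -69, -76, -83 → -90.
N: 17, 13, 9, 5, 1, -3 → -7 (−4 each step).
So the next point is (m=-90, n=-7).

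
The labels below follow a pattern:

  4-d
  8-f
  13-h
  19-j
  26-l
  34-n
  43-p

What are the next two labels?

First component — differences are 4, 5, 6, … (increasing by 1 each time): 4, 8, 13, 19, 26, 34, 43 → 53 → 64.
Letter: letters move forward 2 places in the alphabet; d, f, h, j, l, n, p → r → t.
So the next two labels are 53-r and 64-t.

53-r, 64-t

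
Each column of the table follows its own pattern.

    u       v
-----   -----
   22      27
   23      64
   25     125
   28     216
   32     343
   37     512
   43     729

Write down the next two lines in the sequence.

50  1000; 58  1331

Column u goes 22, 23, 25, 28, 32, 37, 43 → 50 → 58 (differences are 1, 2, 3, … (increasing by 1 each time)).
Column v goes 27, 64, 125, 216, 343, 512, 729 → 1000 → 1331 (perfect cubes: 3³, 4³, 5³, …).
Putting the parts together: 50  1000 and then 58  1331.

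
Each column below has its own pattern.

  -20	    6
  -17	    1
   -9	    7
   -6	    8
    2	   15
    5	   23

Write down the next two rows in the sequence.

13  38; 16  61

First component: alternating steps +3, +8, +3, +8, …, so -20, -17, -9, -6, 2, 5 → 13 → 16.
Second component: each term is the sum of the two before it; 6, 1, 7, 8, 15, 23 → 38 → 61.
So the next two rows are 13  38 and 16  61.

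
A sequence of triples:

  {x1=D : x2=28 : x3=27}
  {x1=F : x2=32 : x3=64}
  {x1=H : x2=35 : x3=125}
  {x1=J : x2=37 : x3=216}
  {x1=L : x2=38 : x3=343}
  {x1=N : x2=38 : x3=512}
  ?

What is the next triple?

X1 goes D, F, H, J, L, N → P (letters move forward 2 places in the alphabet).
For the x2, differences are 4, 3, 2, … (decreasing by 1 each time): 28, 32, 35, 37, 38, 38 → 37.
X3: perfect cubes: 3³, 4³, 5³, …, so 27, 64, 125, 216, 343, 512 → 729.
Putting it together: {x1=P : x2=37 : x3=729}.

{x1=P : x2=37 : x3=729}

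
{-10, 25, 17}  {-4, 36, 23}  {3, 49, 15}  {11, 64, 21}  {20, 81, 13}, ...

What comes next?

{30, 100, 19}

First slot: -10, -4, 3, 11, 20 → 30 (differences are 6, 7, 8, … (increasing by 1 each time)).
Second slot: 25, 36, 49, 64, 81 → 100 (perfect squares: 5², 6², 7², …).
For the third slot, alternating steps +6, −8, +6, −8, …: 17, 23, 15, 21, 13 → 19.
Combining the parts gives {30, 100, 19}.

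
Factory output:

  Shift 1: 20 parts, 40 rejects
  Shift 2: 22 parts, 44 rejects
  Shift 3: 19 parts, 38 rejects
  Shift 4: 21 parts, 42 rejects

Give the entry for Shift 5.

18 parts, 36 rejects

Parts: alternating steps +2, −3, +2, −3, …, so 20, 22, 19, 21 → 18.
Rejects goes 40, 44, 38, 42 → 36 (always 2 × the parts).
Putting it together: 18 parts, 36 rejects.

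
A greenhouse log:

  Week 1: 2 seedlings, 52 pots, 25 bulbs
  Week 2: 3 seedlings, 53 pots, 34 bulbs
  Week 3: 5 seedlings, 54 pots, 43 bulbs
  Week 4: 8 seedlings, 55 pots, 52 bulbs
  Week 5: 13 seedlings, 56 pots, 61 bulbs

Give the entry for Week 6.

Seedlings: each term is the sum of the two before it; 2, 3, 5, 8, 13 → 21.
Pots — +1 each step: 52, 53, 54, 55, 56 → 57.
Bulbs: +9 each step; 25, 34, 43, 52, 61 → 70.
So the next record is 21 seedlings, 57 pots, 70 bulbs.

21 seedlings, 57 pots, 70 bulbs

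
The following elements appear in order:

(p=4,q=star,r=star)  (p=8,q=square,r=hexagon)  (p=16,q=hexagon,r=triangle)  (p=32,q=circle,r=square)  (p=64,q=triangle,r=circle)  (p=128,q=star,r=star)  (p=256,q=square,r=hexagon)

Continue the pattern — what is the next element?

P: ×2 each step, so 4, 8, 16, 32, 64, 128, 256 → 512.
Q: repeats star → square → hexagon → circle → triangle; star, square, hexagon, circle, triangle, star, square → hexagon.
R — repeats star → hexagon → triangle → square → circle: star, hexagon, triangle, square, circle, star, hexagon → triangle.
Combining the parts gives (p=512,q=hexagon,r=triangle).

(p=512,q=hexagon,r=triangle)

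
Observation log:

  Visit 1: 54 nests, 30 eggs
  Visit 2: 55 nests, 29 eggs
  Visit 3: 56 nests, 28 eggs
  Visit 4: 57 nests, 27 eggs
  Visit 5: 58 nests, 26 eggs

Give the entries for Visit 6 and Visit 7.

59 nests, 25 eggs; 60 nests, 24 eggs

Nests — +1 each step: 54, 55, 56, 57, 58 → 59 → 60.
Eggs: 30, 29, 28, 27, 26 → 25 → 24 (together with the nests always sums to 84).
Putting the parts together: 59 nests, 25 eggs and then 60 nests, 24 eggs.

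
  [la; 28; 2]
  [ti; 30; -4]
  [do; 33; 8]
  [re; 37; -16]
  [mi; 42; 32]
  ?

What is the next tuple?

[fa; 48; -64]

Note: runs through the solfège scale do→ti, so la, ti, do, re, mi → fa.
For the second value, differences are 2, 3, 4, … (increasing by 1 each time): 28, 30, 33, 37, 42 → 48.
For the third value, ×(-2) each step: 2, -4, 8, -16, 32 → -64.
So the next tuple is [fa; 48; -64].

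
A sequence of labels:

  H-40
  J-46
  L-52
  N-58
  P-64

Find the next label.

Letter: letters move forward 2 places in the alphabet, so H, J, L, N, P → R.
Second component: +6 each step, so 40, 46, 52, 58, 64 → 70.
So the next label is R-70.

R-70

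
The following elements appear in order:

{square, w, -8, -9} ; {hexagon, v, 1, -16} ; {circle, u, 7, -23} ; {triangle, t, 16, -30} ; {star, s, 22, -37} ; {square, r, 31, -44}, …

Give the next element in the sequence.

Shape: repeats square → hexagon → circle → triangle → star; square, hexagon, circle, triangle, star, square → hexagon.
Letter goes w, v, u, t, s, r → q (letters move back 1 place in the alphabet).
For the third component, alternating steps +9, +6, +9, +6, …: -8, 1, 7, 16, 22, 31 → 37.
Fourth component: −7 each step, so -9, -16, -23, -30, -37, -44 → -51.
Combining the parts gives {hexagon, q, 37, -51}.

{hexagon, q, 37, -51}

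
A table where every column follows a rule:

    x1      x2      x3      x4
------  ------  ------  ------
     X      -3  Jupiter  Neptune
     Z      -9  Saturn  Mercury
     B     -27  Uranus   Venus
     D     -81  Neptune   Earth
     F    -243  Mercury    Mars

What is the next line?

Column x1 goes X, Z, B, D, F → H (letters move forward 2 places in the alphabet, wrapping Z→A).
Column x2 goes -3, -9, -27, -81, -243 → -729 (×3 each step).
Column x3: runs through the planets Mercury→Neptune, so Jupiter, Saturn, Uranus, Neptune, Mercury → Venus.
Column x4: runs through the planets Mercury→Neptune, so Neptune, Mercury, Venus, Earth, Mars → Jupiter.
Combining the parts gives H  -729  Venus  Jupiter.

H  -729  Venus  Jupiter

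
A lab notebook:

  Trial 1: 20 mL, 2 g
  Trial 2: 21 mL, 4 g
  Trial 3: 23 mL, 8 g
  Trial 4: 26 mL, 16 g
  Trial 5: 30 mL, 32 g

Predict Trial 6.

ML goes 20, 21, 23, 26, 30 → 35 (differences are 1, 2, 3, … (increasing by 1 each time)).
G: ×2 each step, so 2, 4, 8, 16, 32 → 64.
So the next row is 35 mL, 64 g.

35 mL, 64 g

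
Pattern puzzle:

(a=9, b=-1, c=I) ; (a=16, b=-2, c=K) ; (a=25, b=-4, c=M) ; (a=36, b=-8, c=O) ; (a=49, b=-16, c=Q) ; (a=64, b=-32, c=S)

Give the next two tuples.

A: 9, 16, 25, 36, 49, 64 → 81 → 100 (perfect squares: 3², 4², 5², …).
B: ×2 each step, so -1, -2, -4, -8, -16, -32 → -64 → -128.
For the c, letters move forward 2 places in the alphabet: I, K, M, O, Q, S → U → W.
Putting the parts together: (a=81, b=-64, c=U) and then (a=100, b=-128, c=W).

(a=81, b=-64, c=U), (a=100, b=-128, c=W)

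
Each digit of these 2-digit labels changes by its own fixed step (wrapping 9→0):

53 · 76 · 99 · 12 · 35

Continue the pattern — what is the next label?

58

First digit goes 5, 7, 9, 1, 3 → 5 (+2 each step, mod 10).
Second digit: +3 each step, mod 10, so 3, 6, 9, 2, 5 → 8.
Putting it together: 58.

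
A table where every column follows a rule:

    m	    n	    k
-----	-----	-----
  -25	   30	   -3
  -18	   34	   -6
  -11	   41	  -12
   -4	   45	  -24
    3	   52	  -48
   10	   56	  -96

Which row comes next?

Column m: -25, -18, -11, -4, 3, 10 → 17 (+7 each step).
Column n goes 30, 34, 41, 45, 52, 56 → 63 (alternating steps +4, +7, +4, +7, …).
Column k: ×2 each step, so -3, -6, -12, -24, -48, -96 → -192.
Putting it together: 17  63  -192.

17  63  -192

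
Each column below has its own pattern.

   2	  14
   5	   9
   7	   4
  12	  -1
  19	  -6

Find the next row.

First component: 2, 5, 7, 12, 19 → 31 (each term is the sum of the two before it).
For the second component, −5 each step: 14, 9, 4, -1, -6 → -11.
Putting it together: 31  -11.

31  -11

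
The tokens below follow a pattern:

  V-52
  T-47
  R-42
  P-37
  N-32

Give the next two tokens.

Letter: V, T, R, P, N → L → J (letters move back 2 places in the alphabet).
Second component: −5 each step, so 52, 47, 42, 37, 32 → 27 → 22.
Putting the parts together: L-27 and then J-22.

L-27 then J-22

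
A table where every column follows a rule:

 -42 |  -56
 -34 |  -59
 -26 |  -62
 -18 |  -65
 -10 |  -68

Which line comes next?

First component — +8 each step: -42, -34, -26, -18, -10 → -2.
Second component — −3 each step: -56, -59, -62, -65, -68 → -71.
Combining the parts gives -2  -71.

-2  -71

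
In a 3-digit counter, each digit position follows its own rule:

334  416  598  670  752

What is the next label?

First digit: +1 each step, mod 10; 3, 4, 5, 6, 7 → 8.
For the second digit, −2 each step, mod 10: 3, 1, 9, 7, 5 → 3.
Third digit — +2 each step, mod 10: 4, 6, 8, 0, 2 → 4.
Putting it together: 834.

834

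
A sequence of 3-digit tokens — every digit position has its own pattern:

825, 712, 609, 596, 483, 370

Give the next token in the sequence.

267

First digit: 8, 7, 6, 5, 4, 3 → 2 (−1 each step, mod 10).
Second digit: −1 each step, mod 10, so 2, 1, 0, 9, 8, 7 → 6.
Third digit: −3 each step, mod 10, so 5, 2, 9, 6, 3, 0 → 7.
Combining the parts gives 267.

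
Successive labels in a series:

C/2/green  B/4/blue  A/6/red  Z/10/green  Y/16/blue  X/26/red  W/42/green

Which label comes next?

V/68/blue

For the letter, letters move back 1 place in the alphabet, wrapping A→Z: C, B, A, Z, Y, X, W → V.
Second component: each term is the sum of the two before it; 2, 4, 6, 10, 16, 26, 42 → 68.
Colour: repeats green → blue → red; green, blue, red, green, blue, red, green → blue.
Combining the parts gives V/68/blue.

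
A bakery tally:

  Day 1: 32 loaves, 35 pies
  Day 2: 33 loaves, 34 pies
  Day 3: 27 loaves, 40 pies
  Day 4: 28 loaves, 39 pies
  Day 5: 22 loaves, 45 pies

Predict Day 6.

23 loaves, 44 pies

Loaves — alternating steps +1, −6, +1, −6, …: 32, 33, 27, 28, 22 → 23.
Pies: together with the loaves always sums to 67; 35, 34, 40, 39, 45 → 44.
Putting it together: 23 loaves, 44 pies.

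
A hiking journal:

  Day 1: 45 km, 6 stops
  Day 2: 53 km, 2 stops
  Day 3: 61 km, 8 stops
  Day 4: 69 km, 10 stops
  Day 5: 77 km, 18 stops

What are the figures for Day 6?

Km — +8 each step: 45, 53, 61, 69, 77 → 85.
Stops: 6, 2, 8, 10, 18 → 28 (each term is the sum of the two before it).
So the next row is 85 km, 28 stops.

85 km, 28 stops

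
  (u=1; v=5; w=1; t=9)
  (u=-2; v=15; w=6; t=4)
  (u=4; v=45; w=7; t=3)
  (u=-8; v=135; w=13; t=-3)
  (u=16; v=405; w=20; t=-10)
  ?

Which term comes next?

(u=-32; v=1215; w=33; t=-23)

U goes 1, -2, 4, -8, 16 → -32 (×(-2) each step).
V goes 5, 15, 45, 135, 405 → 1215 (×3 each step).
W: each term is the sum of the two before it, so 1, 6, 7, 13, 20 → 33.
T: together with the w always sums to 10, so 9, 4, 3, -3, -10 → -23.
Putting it together: (u=-32; v=1215; w=33; t=-23).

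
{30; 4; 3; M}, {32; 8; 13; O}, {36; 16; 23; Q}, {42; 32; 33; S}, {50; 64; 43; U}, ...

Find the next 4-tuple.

{60; 128; 53; W}

For the first component, differences are 2, 4, 6, … (increasing by 2 each time): 30, 32, 36, 42, 50 → 60.
Second component: ×2 each step, so 4, 8, 16, 32, 64 → 128.
Third component — +10 each step: 3, 13, 23, 33, 43 → 53.
Letter: letters move forward 2 places in the alphabet, so M, O, Q, S, U → W.
So the next 4-tuple is {60; 128; 53; W}.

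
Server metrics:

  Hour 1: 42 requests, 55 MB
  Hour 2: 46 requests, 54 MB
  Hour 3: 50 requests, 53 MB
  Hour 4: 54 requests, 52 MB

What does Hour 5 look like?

58 requests, 51 MB

For the requests, +4 each step: 42, 46, 50, 54 → 58.
MB: −1 each step; 55, 54, 53, 52 → 51.
Combining the parts gives 58 requests, 51 MB.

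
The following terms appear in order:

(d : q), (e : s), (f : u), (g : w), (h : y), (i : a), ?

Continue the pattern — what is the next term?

First letter: letters move forward 1 place in the alphabet, so d, e, f, g, h, i → j.
Second letter: letters move forward 2 places in the alphabet, wrapping Z→A; q, s, u, w, y, a → c.
So the next term is (j : c).

(j : c)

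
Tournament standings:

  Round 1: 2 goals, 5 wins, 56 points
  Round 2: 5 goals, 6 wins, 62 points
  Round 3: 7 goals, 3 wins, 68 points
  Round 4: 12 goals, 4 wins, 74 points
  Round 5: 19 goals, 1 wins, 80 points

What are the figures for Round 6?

For the goals, each term is the sum of the two before it: 2, 5, 7, 12, 19 → 31.
Wins: alternating steps +1, −3, +1, −3, …; 5, 6, 3, 4, 1 → 2.
Points goes 56, 62, 68, 74, 80 → 86 (+6 each step).
So the next line is 31 goals, 2 wins, 86 points.

31 goals, 2 wins, 86 points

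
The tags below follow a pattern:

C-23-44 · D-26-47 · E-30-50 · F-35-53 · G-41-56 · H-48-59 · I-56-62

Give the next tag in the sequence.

Letter: letters move forward 1 place in the alphabet, so C, D, E, F, G, H, I → J.
Second component: 23, 26, 30, 35, 41, 48, 56 → 65 (differences are 3, 4, 5, … (increasing by 1 each time)).
Third component: +3 each step, so 44, 47, 50, 53, 56, 59, 62 → 65.
So the next tag is J-65-65.

J-65-65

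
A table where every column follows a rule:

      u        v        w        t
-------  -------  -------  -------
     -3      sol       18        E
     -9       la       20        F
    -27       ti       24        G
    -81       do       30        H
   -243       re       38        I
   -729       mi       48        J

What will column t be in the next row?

K

Column u: ×3 each step, so -3, -9, -27, -81, -243, -729 → -2187.
Column v goes sol, la, ti, do, re, mi → fa (runs through the solfège scale do→ti).
Column w: 18, 20, 24, 30, 38, 48 → 60 (differences are 2, 4, 6, … (increasing by 2 each time)).
Column t goes E, F, G, H, I, J → K (letters move forward 1 place in the alphabet).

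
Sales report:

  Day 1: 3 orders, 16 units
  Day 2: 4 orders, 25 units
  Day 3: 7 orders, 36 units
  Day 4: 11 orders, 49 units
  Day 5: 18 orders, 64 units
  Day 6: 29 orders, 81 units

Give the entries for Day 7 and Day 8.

47 orders, 100 units; 76 orders, 121 units

Orders: 3, 4, 7, 11, 18, 29 → 47 → 76 (each term is the sum of the two before it).
Units goes 16, 25, 36, 49, 64, 81 → 100 → 121 (perfect squares: 4², 5², 6², …).
So the next two lines are 47 orders, 100 units and 76 orders, 121 units.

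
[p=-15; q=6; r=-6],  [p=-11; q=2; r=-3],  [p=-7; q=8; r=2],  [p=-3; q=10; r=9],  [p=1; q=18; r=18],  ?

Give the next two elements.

P: -15, -11, -7, -3, 1 → 5 → 9 (+4 each step).
Q: each term is the sum of the two before it; 6, 2, 8, 10, 18 → 28 → 46.
R goes -6, -3, 2, 9, 18 → 29 → 42 (differences are 3, 5, 7, … (increasing by 2 each time)).
Putting the parts together: [p=5; q=28; r=29] and then [p=9; q=46; r=42].

[p=5; q=28; r=29], [p=9; q=46; r=42]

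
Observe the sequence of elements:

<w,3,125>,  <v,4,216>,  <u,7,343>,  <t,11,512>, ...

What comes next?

<s,18,729>

Letter goes w, v, u, t → s (letters move back 1 place in the alphabet).
Second part: 3, 4, 7, 11 → 18 (each term is the sum of the two before it).
Third part — perfect cubes: 5³, 6³, 7³, …: 125, 216, 343, 512 → 729.
Putting it together: <s,18,729>.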